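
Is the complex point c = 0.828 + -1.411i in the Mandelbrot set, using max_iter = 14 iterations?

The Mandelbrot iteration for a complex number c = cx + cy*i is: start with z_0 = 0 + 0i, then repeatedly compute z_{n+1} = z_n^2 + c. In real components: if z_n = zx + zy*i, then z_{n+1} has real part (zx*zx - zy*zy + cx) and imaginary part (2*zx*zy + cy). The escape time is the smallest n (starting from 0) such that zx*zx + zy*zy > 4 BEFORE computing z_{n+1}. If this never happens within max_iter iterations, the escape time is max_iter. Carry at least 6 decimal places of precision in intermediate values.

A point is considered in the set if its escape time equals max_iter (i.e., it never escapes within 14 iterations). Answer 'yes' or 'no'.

z_0 = 0 + 0i, c = 0.8280 + -1.4110i
Iter 1: z = 0.8280 + -1.4110i, |z|^2 = 2.6765
Iter 2: z = -0.4773 + -3.7476i, |z|^2 = 14.2725
Escaped at iteration 2

Answer: no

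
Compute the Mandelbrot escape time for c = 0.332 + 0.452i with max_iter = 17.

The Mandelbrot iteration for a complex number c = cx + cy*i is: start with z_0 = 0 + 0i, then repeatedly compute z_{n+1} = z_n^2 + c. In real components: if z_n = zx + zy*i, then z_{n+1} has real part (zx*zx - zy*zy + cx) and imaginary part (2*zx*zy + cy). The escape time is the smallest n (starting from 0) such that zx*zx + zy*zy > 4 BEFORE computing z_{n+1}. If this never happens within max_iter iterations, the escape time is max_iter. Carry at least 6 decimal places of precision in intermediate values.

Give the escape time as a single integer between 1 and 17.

Answer: 13

Derivation:
z_0 = 0 + 0i, c = 0.3320 + 0.4520i
Iter 1: z = 0.3320 + 0.4520i, |z|^2 = 0.3145
Iter 2: z = 0.2379 + 0.7521i, |z|^2 = 0.6223
Iter 3: z = -0.1771 + 0.8099i, |z|^2 = 0.6873
Iter 4: z = -0.2926 + 0.1652i, |z|^2 = 0.1129
Iter 5: z = 0.3903 + 0.3554i, |z|^2 = 0.2786
Iter 6: z = 0.3581 + 0.7294i, |z|^2 = 0.6603
Iter 7: z = -0.0718 + 0.9744i, |z|^2 = 0.9545
Iter 8: z = -0.6122 + 0.3120i, |z|^2 = 0.4722
Iter 9: z = 0.6094 + 0.0700i, |z|^2 = 0.3763
Iter 10: z = 0.6985 + 0.5373i, |z|^2 = 0.7766
Iter 11: z = 0.5313 + 1.2026i, |z|^2 = 1.7285
Iter 12: z = -0.8320 + 1.7298i, |z|^2 = 3.6844
Iter 13: z = -1.9680 + -2.4262i, |z|^2 = 9.7599
Escaped at iteration 13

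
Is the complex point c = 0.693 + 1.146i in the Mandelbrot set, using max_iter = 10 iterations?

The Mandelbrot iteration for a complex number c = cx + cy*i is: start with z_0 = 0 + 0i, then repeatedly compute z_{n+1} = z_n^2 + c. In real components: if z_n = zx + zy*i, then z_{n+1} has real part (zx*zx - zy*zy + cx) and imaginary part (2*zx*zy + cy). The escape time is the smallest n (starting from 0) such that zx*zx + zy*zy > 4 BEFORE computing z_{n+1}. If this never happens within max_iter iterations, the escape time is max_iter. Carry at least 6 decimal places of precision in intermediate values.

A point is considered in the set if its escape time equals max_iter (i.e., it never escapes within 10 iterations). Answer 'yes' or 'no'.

z_0 = 0 + 0i, c = 0.6930 + 1.1460i
Iter 1: z = 0.6930 + 1.1460i, |z|^2 = 1.7936
Iter 2: z = -0.1401 + 2.7344i, |z|^2 = 7.4963
Escaped at iteration 2

Answer: no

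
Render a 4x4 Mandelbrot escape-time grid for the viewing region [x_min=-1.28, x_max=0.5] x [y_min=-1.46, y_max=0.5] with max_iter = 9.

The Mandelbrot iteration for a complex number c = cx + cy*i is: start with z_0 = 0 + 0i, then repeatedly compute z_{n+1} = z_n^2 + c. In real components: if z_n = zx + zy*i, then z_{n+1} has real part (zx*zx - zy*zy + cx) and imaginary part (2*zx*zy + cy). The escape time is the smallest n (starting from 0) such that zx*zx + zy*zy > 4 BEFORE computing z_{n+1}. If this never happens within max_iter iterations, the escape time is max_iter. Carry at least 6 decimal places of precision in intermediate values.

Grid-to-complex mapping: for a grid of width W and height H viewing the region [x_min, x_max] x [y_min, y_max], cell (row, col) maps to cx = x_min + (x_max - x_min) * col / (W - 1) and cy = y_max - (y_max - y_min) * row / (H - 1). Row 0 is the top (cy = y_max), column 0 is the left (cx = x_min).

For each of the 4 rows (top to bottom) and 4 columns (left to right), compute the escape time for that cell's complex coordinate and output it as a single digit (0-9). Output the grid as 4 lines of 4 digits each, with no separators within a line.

Answer: 4995
9995
3493
2222

Derivation:
(row=0, col=0): c = -1.2800 + 0.5000i → escape time 4
(row=0, col=1): c = -0.6867 + 0.5000i → escape time 9
(row=0, col=2): c = -0.0933 + 0.5000i → escape time 9
(row=0, col=3): c = 0.5000 + 0.5000i → escape time 5
(row=1, col=0): c = -1.2800 + -0.1533i → escape time 9
(row=1, col=1): c = -0.6867 + -0.1533i → escape time 9
(row=1, col=2): c = -0.0933 + -0.1533i → escape time 9
(row=1, col=3): c = 0.5000 + -0.1533i → escape time 5
(row=2, col=0): c = -1.2800 + -0.8067i → escape time 3
(row=2, col=1): c = -0.6867 + -0.8067i → escape time 4
(row=2, col=2): c = -0.0933 + -0.8067i → escape time 9
(row=2, col=3): c = 0.5000 + -0.8067i → escape time 3
(row=3, col=0): c = -1.2800 + -1.4600i → escape time 2
(row=3, col=1): c = -0.6867 + -1.4600i → escape time 2
(row=3, col=2): c = -0.0933 + -1.4600i → escape time 2
(row=3, col=3): c = 0.5000 + -1.4600i → escape time 2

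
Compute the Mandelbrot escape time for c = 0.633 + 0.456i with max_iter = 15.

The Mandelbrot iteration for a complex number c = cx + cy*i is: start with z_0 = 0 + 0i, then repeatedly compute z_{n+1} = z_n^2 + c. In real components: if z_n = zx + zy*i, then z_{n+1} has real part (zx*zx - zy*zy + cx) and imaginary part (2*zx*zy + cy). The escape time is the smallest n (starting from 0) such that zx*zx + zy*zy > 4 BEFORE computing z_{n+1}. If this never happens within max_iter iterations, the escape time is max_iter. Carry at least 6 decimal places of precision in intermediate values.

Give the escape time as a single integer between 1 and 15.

z_0 = 0 + 0i, c = 0.6330 + 0.4560i
Iter 1: z = 0.6330 + 0.4560i, |z|^2 = 0.6086
Iter 2: z = 0.8258 + 1.0333i, |z|^2 = 1.7496
Iter 3: z = 0.2472 + 2.1625i, |z|^2 = 4.7375
Escaped at iteration 3

Answer: 3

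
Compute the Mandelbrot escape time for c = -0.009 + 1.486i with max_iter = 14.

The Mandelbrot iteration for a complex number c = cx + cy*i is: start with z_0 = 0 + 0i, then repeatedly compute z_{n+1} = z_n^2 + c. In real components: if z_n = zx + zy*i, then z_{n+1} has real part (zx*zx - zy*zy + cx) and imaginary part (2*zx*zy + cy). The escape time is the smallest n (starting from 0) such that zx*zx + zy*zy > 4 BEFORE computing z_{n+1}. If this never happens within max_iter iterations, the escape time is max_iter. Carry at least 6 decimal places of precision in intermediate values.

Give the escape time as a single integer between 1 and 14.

z_0 = 0 + 0i, c = -0.0090 + 1.4860i
Iter 1: z = -0.0090 + 1.4860i, |z|^2 = 2.2083
Iter 2: z = -2.2171 + 1.4593i, |z|^2 = 7.0450
Escaped at iteration 2

Answer: 2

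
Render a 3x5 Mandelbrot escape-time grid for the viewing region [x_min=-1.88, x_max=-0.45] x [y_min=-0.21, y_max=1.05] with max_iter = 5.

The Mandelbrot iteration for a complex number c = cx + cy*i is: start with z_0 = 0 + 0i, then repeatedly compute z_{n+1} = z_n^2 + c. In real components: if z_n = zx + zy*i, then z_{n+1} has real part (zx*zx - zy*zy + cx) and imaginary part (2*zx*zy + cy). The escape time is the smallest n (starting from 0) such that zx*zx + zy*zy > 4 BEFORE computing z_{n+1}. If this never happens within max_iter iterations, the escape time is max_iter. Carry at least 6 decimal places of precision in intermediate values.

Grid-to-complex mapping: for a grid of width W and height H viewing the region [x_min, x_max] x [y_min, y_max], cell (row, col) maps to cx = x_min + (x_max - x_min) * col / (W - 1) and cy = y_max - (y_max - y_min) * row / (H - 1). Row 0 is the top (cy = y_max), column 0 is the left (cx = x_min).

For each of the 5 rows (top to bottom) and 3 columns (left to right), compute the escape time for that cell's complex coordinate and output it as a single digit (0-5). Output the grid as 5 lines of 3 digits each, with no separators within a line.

(row=0, col=0): c = -1.8800 + 1.0500i → escape time 1
(row=0, col=1): c = -1.1650 + 1.0500i → escape time 3
(row=0, col=2): c = -0.4500 + 1.0500i → escape time 4
(row=1, col=0): c = -1.8800 + 0.7350i → escape time 1
(row=1, col=1): c = -1.1650 + 0.7350i → escape time 3
(row=1, col=2): c = -0.4500 + 0.7350i → escape time 5
(row=2, col=0): c = -1.8800 + 0.4200i → escape time 3
(row=2, col=1): c = -1.1650 + 0.4200i → escape time 5
(row=2, col=2): c = -0.4500 + 0.4200i → escape time 5
(row=3, col=0): c = -1.8800 + 0.1050i → escape time 4
(row=3, col=1): c = -1.1650 + 0.1050i → escape time 5
(row=3, col=2): c = -0.4500 + 0.1050i → escape time 5
(row=4, col=0): c = -1.8800 + -0.2100i → escape time 4
(row=4, col=1): c = -1.1650 + -0.2100i → escape time 5
(row=4, col=2): c = -0.4500 + -0.2100i → escape time 5

Answer: 134
135
355
455
455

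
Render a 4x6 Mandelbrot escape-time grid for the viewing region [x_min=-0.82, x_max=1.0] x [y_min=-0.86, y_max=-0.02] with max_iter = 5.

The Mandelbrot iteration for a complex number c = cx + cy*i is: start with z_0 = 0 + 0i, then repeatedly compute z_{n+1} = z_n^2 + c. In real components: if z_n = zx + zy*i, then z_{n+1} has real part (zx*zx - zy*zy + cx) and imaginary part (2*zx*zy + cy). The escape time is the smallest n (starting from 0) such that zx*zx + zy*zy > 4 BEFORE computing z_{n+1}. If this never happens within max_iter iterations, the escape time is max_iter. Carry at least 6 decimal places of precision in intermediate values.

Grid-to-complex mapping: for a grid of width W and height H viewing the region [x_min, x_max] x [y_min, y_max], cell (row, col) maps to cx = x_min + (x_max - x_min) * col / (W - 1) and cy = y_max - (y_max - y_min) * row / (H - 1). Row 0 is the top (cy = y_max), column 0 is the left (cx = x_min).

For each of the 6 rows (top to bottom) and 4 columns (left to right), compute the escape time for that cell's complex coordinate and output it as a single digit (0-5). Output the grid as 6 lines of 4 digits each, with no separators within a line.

Answer: 5552
5552
5552
5552
4552
4542

Derivation:
(row=0, col=0): c = -0.8200 + -0.0200i → escape time 5
(row=0, col=1): c = -0.2133 + -0.0200i → escape time 5
(row=0, col=2): c = 0.3933 + -0.0200i → escape time 5
(row=0, col=3): c = 1.0000 + -0.0200i → escape time 2
(row=1, col=0): c = -0.8200 + -0.1880i → escape time 5
(row=1, col=1): c = -0.2133 + -0.1880i → escape time 5
(row=1, col=2): c = 0.3933 + -0.1880i → escape time 5
(row=1, col=3): c = 1.0000 + -0.1880i → escape time 2
(row=2, col=0): c = -0.8200 + -0.3560i → escape time 5
(row=2, col=1): c = -0.2133 + -0.3560i → escape time 5
(row=2, col=2): c = 0.3933 + -0.3560i → escape time 5
(row=2, col=3): c = 1.0000 + -0.3560i → escape time 2
(row=3, col=0): c = -0.8200 + -0.5240i → escape time 5
(row=3, col=1): c = -0.2133 + -0.5240i → escape time 5
(row=3, col=2): c = 0.3933 + -0.5240i → escape time 5
(row=3, col=3): c = 1.0000 + -0.5240i → escape time 2
(row=4, col=0): c = -0.8200 + -0.6920i → escape time 4
(row=4, col=1): c = -0.2133 + -0.6920i → escape time 5
(row=4, col=2): c = 0.3933 + -0.6920i → escape time 5
(row=4, col=3): c = 1.0000 + -0.6920i → escape time 2
(row=5, col=0): c = -0.8200 + -0.8600i → escape time 4
(row=5, col=1): c = -0.2133 + -0.8600i → escape time 5
(row=5, col=2): c = 0.3933 + -0.8600i → escape time 4
(row=5, col=3): c = 1.0000 + -0.8600i → escape time 2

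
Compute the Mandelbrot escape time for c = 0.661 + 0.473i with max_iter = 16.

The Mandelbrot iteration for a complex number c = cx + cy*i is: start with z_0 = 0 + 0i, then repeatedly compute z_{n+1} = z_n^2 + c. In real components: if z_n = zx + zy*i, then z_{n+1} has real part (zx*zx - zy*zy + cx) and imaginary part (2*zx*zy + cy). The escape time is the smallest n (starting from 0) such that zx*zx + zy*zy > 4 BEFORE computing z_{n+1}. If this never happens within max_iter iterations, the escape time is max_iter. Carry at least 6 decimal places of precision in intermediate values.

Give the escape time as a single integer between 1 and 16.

Answer: 3

Derivation:
z_0 = 0 + 0i, c = 0.6610 + 0.4730i
Iter 1: z = 0.6610 + 0.4730i, |z|^2 = 0.6607
Iter 2: z = 0.8742 + 1.0983i, |z|^2 = 1.9705
Iter 3: z = 0.2189 + 2.3933i, |z|^2 = 5.7756
Escaped at iteration 3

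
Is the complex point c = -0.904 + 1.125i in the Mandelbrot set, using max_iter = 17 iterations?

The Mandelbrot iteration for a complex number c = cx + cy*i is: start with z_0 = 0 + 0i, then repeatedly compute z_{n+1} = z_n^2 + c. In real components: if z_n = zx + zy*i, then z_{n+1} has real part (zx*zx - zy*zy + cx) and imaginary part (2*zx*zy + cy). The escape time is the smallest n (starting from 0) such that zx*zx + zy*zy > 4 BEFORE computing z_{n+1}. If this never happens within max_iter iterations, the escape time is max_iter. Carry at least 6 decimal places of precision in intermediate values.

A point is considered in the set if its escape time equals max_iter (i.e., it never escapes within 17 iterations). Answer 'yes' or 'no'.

z_0 = 0 + 0i, c = -0.9040 + 1.1250i
Iter 1: z = -0.9040 + 1.1250i, |z|^2 = 2.0828
Iter 2: z = -1.3524 + -0.9090i, |z|^2 = 2.6553
Iter 3: z = 0.0987 + 3.5837i, |z|^2 = 12.8525
Escaped at iteration 3

Answer: no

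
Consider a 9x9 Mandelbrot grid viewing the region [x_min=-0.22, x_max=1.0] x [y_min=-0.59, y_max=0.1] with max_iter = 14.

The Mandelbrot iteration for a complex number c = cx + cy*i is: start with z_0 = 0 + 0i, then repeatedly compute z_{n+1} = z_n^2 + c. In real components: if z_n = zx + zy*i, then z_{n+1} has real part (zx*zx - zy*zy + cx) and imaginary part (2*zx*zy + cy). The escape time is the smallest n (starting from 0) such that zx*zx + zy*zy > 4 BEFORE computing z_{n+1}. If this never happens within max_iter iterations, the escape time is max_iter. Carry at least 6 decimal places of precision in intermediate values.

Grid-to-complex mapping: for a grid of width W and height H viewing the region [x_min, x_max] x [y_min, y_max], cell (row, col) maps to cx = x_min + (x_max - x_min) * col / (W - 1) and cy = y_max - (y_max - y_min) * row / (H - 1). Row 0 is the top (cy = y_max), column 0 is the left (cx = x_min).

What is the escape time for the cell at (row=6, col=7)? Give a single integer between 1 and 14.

z_0 = 0 + 0i, c = 0.8475 + -0.4175i
Iter 1: z = 0.8475 + -0.4175i, |z|^2 = 0.8926
Iter 2: z = 1.3914 + -1.1252i, |z|^2 = 3.2021
Iter 3: z = 1.5176 + -3.5487i, |z|^2 = 14.8966
Escaped at iteration 3

Answer: 3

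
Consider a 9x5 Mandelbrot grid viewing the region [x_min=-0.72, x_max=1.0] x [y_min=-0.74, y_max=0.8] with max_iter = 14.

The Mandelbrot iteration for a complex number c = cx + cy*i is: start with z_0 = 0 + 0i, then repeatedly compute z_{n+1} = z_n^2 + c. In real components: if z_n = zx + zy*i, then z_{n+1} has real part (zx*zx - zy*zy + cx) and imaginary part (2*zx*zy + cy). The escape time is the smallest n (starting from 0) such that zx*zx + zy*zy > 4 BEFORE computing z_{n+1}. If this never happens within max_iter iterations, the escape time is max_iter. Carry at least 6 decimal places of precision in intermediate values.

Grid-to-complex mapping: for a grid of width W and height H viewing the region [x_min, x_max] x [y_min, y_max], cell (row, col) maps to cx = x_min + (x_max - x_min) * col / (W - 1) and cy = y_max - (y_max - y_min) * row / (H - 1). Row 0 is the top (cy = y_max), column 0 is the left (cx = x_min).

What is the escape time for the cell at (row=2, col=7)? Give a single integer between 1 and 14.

Answer: 3

Derivation:
z_0 = 0 + 0i, c = 0.7850 + 0.0300i
Iter 1: z = 0.7850 + 0.0300i, |z|^2 = 0.6171
Iter 2: z = 1.4003 + 0.0771i, |z|^2 = 1.9669
Iter 3: z = 2.7400 + 0.2459i, |z|^2 = 7.5679
Escaped at iteration 3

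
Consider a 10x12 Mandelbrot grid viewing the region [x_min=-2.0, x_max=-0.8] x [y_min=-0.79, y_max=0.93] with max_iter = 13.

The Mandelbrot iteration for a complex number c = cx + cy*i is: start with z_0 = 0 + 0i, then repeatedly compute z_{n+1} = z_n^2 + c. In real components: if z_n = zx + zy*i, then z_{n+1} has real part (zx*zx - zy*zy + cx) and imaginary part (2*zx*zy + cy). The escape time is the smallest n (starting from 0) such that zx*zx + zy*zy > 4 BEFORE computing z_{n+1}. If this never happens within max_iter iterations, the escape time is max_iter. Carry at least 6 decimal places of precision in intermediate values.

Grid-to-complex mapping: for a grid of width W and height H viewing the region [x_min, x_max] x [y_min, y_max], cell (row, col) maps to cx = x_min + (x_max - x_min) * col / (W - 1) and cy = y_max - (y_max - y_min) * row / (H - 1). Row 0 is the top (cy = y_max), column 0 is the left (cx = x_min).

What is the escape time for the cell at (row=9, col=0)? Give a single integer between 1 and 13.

Answer: 1

Derivation:
z_0 = 0 + 0i, c = -2.0000 + -0.4773i
Iter 1: z = -2.0000 + -0.4773i, |z|^2 = 4.2278
Escaped at iteration 1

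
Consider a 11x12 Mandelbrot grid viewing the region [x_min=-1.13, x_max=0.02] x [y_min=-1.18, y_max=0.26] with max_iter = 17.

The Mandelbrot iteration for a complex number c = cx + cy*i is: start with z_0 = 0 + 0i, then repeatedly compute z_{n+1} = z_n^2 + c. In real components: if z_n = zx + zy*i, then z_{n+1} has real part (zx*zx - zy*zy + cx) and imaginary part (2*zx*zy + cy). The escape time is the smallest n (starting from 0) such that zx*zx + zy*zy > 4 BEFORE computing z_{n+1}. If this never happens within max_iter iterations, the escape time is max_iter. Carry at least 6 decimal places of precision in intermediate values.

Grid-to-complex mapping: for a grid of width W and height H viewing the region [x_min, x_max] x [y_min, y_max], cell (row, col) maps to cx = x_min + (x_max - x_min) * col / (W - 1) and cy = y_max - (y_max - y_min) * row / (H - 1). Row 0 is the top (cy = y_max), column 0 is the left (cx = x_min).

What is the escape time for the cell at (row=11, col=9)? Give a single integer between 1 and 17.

z_0 = 0 + 0i, c = -0.0950 + -1.1800i
Iter 1: z = -0.0950 + -1.1800i, |z|^2 = 1.4014
Iter 2: z = -1.4784 + -0.9558i, |z|^2 = 3.0991
Iter 3: z = 1.1770 + 1.6461i, |z|^2 = 4.0949
Escaped at iteration 3

Answer: 3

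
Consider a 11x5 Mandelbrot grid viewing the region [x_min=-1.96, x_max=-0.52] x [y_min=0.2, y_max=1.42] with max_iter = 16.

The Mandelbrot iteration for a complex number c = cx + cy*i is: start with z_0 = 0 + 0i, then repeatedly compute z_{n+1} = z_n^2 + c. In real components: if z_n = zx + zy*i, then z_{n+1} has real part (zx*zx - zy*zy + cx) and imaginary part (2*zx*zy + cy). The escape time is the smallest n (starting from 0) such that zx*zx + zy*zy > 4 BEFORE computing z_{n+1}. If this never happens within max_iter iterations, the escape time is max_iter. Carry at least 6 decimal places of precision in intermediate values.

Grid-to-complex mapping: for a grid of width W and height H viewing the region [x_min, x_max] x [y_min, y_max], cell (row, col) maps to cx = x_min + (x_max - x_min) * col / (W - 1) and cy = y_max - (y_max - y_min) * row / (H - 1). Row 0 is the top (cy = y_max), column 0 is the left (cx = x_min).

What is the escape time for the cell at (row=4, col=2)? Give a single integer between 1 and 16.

z_0 = 0 + 0i, c = -1.6720 + 0.2000i
Iter 1: z = -1.6720 + 0.2000i, |z|^2 = 2.8356
Iter 2: z = 1.0836 + -0.4688i, |z|^2 = 1.3939
Iter 3: z = -0.7176 + -0.8160i, |z|^2 = 1.1808
Iter 4: z = -1.8228 + 1.3711i, |z|^2 = 5.2026
Escaped at iteration 4

Answer: 4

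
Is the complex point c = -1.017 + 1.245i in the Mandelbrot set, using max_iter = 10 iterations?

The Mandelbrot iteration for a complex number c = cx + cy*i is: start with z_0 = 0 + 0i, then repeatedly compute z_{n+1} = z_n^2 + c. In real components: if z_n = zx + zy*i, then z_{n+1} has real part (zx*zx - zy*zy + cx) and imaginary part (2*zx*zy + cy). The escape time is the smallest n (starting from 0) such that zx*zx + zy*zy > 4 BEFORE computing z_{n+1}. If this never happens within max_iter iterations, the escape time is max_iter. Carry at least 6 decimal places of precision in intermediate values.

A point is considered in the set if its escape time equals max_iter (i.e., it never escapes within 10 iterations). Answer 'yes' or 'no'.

Answer: no

Derivation:
z_0 = 0 + 0i, c = -1.0170 + 1.2450i
Iter 1: z = -1.0170 + 1.2450i, |z|^2 = 2.5843
Iter 2: z = -1.5327 + -1.2873i, |z|^2 = 4.0065
Escaped at iteration 2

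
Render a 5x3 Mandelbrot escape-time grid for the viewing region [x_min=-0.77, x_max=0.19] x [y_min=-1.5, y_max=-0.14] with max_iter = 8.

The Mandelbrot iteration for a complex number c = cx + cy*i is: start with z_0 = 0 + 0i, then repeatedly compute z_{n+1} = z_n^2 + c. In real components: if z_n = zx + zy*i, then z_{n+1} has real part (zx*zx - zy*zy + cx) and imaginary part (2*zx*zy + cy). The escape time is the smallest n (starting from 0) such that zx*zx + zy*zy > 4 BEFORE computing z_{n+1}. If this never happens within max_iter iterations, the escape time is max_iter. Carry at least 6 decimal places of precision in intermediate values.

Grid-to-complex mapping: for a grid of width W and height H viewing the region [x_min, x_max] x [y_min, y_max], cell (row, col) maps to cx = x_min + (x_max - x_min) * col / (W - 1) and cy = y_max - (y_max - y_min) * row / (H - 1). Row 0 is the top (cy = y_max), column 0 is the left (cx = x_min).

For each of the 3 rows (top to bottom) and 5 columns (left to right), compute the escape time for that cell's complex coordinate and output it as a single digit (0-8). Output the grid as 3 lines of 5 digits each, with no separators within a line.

Answer: 88888
45885
22222

Derivation:
(row=0, col=0): c = -0.7700 + -0.1400i → escape time 8
(row=0, col=1): c = -0.5300 + -0.1400i → escape time 8
(row=0, col=2): c = -0.2900 + -0.1400i → escape time 8
(row=0, col=3): c = -0.0500 + -0.1400i → escape time 8
(row=0, col=4): c = 0.1900 + -0.1400i → escape time 8
(row=1, col=0): c = -0.7700 + -0.8200i → escape time 4
(row=1, col=1): c = -0.5300 + -0.8200i → escape time 5
(row=1, col=2): c = -0.2900 + -0.8200i → escape time 8
(row=1, col=3): c = -0.0500 + -0.8200i → escape time 8
(row=1, col=4): c = 0.1900 + -0.8200i → escape time 5
(row=2, col=0): c = -0.7700 + -1.5000i → escape time 2
(row=2, col=1): c = -0.5300 + -1.5000i → escape time 2
(row=2, col=2): c = -0.2900 + -1.5000i → escape time 2
(row=2, col=3): c = -0.0500 + -1.5000i → escape time 2
(row=2, col=4): c = 0.1900 + -1.5000i → escape time 2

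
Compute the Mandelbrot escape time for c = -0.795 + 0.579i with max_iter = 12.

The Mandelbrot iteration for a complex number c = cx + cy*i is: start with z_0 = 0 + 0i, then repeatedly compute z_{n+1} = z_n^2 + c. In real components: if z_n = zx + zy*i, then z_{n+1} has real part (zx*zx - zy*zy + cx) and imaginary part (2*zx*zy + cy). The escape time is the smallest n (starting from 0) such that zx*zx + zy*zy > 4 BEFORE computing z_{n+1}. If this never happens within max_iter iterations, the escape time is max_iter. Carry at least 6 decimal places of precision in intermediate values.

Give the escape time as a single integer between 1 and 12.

z_0 = 0 + 0i, c = -0.7950 + 0.5790i
Iter 1: z = -0.7950 + 0.5790i, |z|^2 = 0.9673
Iter 2: z = -0.4982 + -0.3416i, |z|^2 = 0.3649
Iter 3: z = -0.6635 + 0.9194i, |z|^2 = 1.2855
Iter 4: z = -1.2001 + -0.6410i, |z|^2 = 1.8511
Iter 5: z = 0.2343 + 2.1175i, |z|^2 = 4.5386
Escaped at iteration 5

Answer: 5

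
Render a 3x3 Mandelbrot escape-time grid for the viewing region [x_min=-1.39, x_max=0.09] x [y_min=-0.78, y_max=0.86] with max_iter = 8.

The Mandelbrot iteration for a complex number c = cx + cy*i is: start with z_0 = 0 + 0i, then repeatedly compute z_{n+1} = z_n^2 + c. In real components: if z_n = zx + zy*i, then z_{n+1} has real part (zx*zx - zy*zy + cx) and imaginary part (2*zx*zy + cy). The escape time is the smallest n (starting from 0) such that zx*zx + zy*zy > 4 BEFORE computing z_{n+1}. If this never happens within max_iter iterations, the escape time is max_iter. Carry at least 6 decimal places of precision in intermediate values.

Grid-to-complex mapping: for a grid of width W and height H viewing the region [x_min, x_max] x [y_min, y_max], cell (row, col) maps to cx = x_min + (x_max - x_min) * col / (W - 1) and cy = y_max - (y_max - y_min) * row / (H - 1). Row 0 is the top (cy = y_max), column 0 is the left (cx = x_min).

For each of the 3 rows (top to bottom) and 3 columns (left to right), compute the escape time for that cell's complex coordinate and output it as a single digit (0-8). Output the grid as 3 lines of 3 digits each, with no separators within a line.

(row=0, col=0): c = -1.3900 + 0.8600i → escape time 3
(row=0, col=1): c = -0.6500 + 0.8600i → escape time 4
(row=0, col=2): c = 0.0900 + 0.8600i → escape time 5
(row=1, col=0): c = -1.3900 + 0.0400i → escape time 8
(row=1, col=1): c = -0.6500 + 0.0400i → escape time 8
(row=1, col=2): c = 0.0900 + 0.0400i → escape time 8
(row=2, col=0): c = -1.3900 + -0.7800i → escape time 3
(row=2, col=1): c = -0.6500 + -0.7800i → escape time 4
(row=2, col=2): c = 0.0900 + -0.7800i → escape time 7

Answer: 345
888
347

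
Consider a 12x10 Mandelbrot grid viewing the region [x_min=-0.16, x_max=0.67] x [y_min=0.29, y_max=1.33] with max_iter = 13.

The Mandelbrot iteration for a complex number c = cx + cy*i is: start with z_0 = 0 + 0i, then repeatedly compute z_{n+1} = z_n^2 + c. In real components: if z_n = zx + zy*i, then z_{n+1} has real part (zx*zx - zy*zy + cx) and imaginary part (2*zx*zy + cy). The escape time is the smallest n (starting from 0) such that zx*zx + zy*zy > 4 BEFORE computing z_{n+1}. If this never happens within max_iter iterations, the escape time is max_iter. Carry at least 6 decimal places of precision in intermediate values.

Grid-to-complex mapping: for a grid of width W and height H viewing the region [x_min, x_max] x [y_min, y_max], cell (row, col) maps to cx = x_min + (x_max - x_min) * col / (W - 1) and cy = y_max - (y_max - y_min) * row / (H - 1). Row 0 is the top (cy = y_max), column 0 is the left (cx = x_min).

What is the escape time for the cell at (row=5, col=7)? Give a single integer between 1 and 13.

Answer: 5

Derivation:
z_0 = 0 + 0i, c = 0.3682 + 0.7522i
Iter 1: z = 0.3682 + 0.7522i, |z|^2 = 0.7014
Iter 2: z = -0.0621 + 1.3061i, |z|^2 = 1.7098
Iter 3: z = -1.3339 + 0.5900i, |z|^2 = 2.1275
Iter 4: z = 1.7995 + -0.8218i, |z|^2 = 3.9135
Iter 5: z = 2.9309 + -2.2055i, |z|^2 = 13.4544
Escaped at iteration 5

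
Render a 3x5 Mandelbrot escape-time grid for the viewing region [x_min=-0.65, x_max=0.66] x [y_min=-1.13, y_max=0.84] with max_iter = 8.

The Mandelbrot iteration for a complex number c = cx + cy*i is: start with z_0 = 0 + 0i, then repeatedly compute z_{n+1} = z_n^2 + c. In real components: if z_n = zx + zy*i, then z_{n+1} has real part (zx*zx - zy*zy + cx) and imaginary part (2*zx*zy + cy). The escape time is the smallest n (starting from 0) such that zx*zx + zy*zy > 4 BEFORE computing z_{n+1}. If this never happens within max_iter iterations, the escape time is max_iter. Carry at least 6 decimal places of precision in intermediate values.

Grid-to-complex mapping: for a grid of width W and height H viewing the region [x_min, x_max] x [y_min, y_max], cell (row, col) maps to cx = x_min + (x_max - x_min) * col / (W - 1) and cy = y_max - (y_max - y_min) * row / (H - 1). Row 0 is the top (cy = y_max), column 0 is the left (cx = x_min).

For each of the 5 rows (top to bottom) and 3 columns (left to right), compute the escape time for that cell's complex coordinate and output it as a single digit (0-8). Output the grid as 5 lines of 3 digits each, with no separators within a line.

(row=0, col=0): c = -0.6500 + 0.8400i → escape time 4
(row=0, col=1): c = 0.0050 + 0.8400i → escape time 8
(row=0, col=2): c = 0.6600 + 0.8400i → escape time 3
(row=1, col=0): c = -0.6500 + 0.3475i → escape time 8
(row=1, col=1): c = 0.0050 + 0.3475i → escape time 8
(row=1, col=2): c = 0.6600 + 0.3475i → escape time 3
(row=2, col=0): c = -0.6500 + -0.1450i → escape time 8
(row=2, col=1): c = 0.0050 + -0.1450i → escape time 8
(row=2, col=2): c = 0.6600 + -0.1450i → escape time 4
(row=3, col=0): c = -0.6500 + -0.6375i → escape time 7
(row=3, col=1): c = 0.0050 + -0.6375i → escape time 8
(row=3, col=2): c = 0.6600 + -0.6375i → escape time 3
(row=4, col=0): c = -0.6500 + -1.1300i → escape time 3
(row=4, col=1): c = 0.0050 + -1.1300i → escape time 4
(row=4, col=2): c = 0.6600 + -1.1300i → escape time 2

Answer: 483
883
884
783
342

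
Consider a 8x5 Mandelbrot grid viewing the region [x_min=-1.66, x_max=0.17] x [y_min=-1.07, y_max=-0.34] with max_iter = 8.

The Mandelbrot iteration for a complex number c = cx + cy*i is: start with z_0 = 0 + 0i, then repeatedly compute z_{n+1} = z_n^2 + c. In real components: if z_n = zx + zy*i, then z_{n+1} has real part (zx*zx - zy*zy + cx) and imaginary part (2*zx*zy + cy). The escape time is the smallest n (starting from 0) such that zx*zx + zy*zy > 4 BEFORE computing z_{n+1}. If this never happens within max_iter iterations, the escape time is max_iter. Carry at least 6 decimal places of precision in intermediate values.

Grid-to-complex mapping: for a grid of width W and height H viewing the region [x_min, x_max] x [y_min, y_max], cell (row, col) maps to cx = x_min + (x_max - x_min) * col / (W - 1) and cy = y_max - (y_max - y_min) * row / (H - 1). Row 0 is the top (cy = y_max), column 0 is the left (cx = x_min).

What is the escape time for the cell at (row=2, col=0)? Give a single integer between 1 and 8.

z_0 = 0 + 0i, c = -1.6600 + -0.7050i
Iter 1: z = -1.6600 + -0.7050i, |z|^2 = 3.2526
Iter 2: z = 0.5986 + 1.6356i, |z|^2 = 3.0335
Iter 3: z = -3.9769 + 1.2531i, |z|^2 = 17.3859
Escaped at iteration 3

Answer: 3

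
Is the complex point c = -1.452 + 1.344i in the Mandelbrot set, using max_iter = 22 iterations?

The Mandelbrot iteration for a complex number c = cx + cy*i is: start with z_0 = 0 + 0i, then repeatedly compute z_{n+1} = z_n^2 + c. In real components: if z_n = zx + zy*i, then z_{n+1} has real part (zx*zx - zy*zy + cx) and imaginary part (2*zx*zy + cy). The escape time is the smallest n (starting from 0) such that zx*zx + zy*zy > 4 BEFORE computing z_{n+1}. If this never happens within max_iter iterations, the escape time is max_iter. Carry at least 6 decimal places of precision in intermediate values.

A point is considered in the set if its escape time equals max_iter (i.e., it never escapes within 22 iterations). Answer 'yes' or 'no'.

z_0 = 0 + 0i, c = -1.4520 + 1.3440i
Iter 1: z = -1.4520 + 1.3440i, |z|^2 = 3.9146
Iter 2: z = -1.1500 + -2.5590i, |z|^2 = 7.8709
Escaped at iteration 2

Answer: no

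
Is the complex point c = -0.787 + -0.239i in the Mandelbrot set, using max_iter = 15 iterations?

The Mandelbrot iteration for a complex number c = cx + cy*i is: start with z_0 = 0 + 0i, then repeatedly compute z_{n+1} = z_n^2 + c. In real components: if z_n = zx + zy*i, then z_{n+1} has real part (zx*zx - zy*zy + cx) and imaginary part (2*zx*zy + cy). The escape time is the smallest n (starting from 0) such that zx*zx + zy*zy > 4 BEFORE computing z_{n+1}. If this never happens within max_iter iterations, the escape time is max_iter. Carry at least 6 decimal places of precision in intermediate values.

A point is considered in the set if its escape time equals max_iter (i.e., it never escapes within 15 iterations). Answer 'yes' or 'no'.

z_0 = 0 + 0i, c = -0.7870 + -0.2390i
Iter 1: z = -0.7870 + -0.2390i, |z|^2 = 0.6765
Iter 2: z = -0.2248 + 0.1372i, |z|^2 = 0.0693
Iter 3: z = -0.7553 + -0.3007i, |z|^2 = 0.6609
Iter 4: z = -0.3069 + 0.2152i, |z|^2 = 0.1405
Iter 5: z = -0.7391 + -0.3711i, |z|^2 = 0.6840
Iter 6: z = -0.3784 + 0.3096i, |z|^2 = 0.2390
Iter 7: z = -0.7396 + -0.4733i, |z|^2 = 0.7710
Iter 8: z = -0.4640 + 0.4611i, |z|^2 = 0.4279
Iter 9: z = -0.7844 + -0.6669i, |z|^2 = 1.0599
Iter 10: z = -0.6165 + 0.8071i, |z|^2 = 1.0315
Iter 11: z = -1.0584 + -1.2341i, |z|^2 = 2.6432
Iter 12: z = -1.1900 + 2.3733i, |z|^2 = 7.0488
Escaped at iteration 12

Answer: no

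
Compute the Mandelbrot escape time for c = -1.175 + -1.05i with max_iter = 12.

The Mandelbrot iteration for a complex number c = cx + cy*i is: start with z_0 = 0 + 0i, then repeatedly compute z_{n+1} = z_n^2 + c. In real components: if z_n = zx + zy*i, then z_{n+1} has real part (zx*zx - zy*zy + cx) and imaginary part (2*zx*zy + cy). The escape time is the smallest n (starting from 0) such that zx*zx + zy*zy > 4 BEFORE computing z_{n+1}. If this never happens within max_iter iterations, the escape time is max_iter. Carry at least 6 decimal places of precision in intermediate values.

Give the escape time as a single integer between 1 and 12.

z_0 = 0 + 0i, c = -1.1750 + -1.0500i
Iter 1: z = -1.1750 + -1.0500i, |z|^2 = 2.4831
Iter 2: z = -0.8969 + 1.4175i, |z|^2 = 2.8137
Iter 3: z = -2.3799 + -3.5926i, |z|^2 = 18.5711
Escaped at iteration 3

Answer: 3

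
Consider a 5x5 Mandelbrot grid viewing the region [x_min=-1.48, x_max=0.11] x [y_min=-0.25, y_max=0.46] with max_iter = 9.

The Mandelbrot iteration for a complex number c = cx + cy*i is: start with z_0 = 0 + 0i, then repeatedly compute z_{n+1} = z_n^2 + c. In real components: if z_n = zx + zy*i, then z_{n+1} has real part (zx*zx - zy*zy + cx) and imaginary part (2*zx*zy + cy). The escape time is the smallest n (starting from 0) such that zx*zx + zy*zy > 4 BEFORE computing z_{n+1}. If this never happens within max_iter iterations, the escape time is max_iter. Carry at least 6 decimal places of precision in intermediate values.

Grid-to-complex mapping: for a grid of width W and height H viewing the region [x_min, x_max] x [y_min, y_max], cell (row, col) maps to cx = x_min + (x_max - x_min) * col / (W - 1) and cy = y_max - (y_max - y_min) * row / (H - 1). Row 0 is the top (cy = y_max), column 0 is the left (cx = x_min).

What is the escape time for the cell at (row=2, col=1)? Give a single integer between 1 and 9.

Answer: 9

Derivation:
z_0 = 0 + 0i, c = -1.0825 + 0.1050i
Iter 1: z = -1.0825 + 0.1050i, |z|^2 = 1.1828
Iter 2: z = 0.0783 + -0.1223i, |z|^2 = 0.0211
Iter 3: z = -1.0913 + 0.0858i, |z|^2 = 1.1984
Iter 4: z = 0.1011 + -0.0824i, |z|^2 = 0.0170
Iter 5: z = -1.0791 + 0.0883i, |z|^2 = 1.1722
Iter 6: z = 0.0741 + -0.0856i, |z|^2 = 0.0128
Iter 7: z = -1.0843 + 0.0923i, |z|^2 = 1.1843
Iter 8: z = 0.0848 + -0.0952i, |z|^2 = 0.0163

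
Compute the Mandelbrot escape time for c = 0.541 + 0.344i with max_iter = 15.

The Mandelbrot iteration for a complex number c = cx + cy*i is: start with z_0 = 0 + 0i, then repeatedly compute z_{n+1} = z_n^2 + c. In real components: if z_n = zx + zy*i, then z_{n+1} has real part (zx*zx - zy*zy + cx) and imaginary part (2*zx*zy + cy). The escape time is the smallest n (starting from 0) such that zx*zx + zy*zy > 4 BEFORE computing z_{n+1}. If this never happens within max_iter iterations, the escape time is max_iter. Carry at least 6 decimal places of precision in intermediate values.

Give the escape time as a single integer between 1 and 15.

Answer: 4

Derivation:
z_0 = 0 + 0i, c = 0.5410 + 0.3440i
Iter 1: z = 0.5410 + 0.3440i, |z|^2 = 0.4110
Iter 2: z = 0.7153 + 0.7162i, |z|^2 = 1.0247
Iter 3: z = 0.5398 + 1.3687i, |z|^2 = 2.1646
Iter 4: z = -1.0409 + 1.8215i, |z|^2 = 4.4014
Escaped at iteration 4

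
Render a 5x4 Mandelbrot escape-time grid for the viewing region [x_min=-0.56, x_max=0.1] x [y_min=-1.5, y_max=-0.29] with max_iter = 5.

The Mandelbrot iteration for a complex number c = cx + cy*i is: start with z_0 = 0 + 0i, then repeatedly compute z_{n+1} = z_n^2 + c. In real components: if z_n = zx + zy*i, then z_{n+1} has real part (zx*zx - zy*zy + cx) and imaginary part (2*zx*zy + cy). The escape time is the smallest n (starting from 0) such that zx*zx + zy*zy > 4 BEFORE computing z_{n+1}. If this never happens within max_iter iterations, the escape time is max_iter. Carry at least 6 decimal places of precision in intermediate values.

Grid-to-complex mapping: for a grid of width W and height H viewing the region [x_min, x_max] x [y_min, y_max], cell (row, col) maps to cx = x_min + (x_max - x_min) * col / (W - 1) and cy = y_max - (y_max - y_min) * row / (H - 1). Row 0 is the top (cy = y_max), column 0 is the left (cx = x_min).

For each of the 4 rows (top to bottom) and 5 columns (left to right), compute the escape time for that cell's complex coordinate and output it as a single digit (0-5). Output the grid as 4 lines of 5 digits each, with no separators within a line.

Answer: 55555
55555
34554
22222

Derivation:
(row=0, col=0): c = -0.5600 + -0.2900i → escape time 5
(row=0, col=1): c = -0.3950 + -0.2900i → escape time 5
(row=0, col=2): c = -0.2300 + -0.2900i → escape time 5
(row=0, col=3): c = -0.0650 + -0.2900i → escape time 5
(row=0, col=4): c = 0.1000 + -0.2900i → escape time 5
(row=1, col=0): c = -0.5600 + -0.6933i → escape time 5
(row=1, col=1): c = -0.3950 + -0.6933i → escape time 5
(row=1, col=2): c = -0.2300 + -0.6933i → escape time 5
(row=1, col=3): c = -0.0650 + -0.6933i → escape time 5
(row=1, col=4): c = 0.1000 + -0.6933i → escape time 5
(row=2, col=0): c = -0.5600 + -1.0967i → escape time 3
(row=2, col=1): c = -0.3950 + -1.0967i → escape time 4
(row=2, col=2): c = -0.2300 + -1.0967i → escape time 5
(row=2, col=3): c = -0.0650 + -1.0967i → escape time 5
(row=2, col=4): c = 0.1000 + -1.0967i → escape time 4
(row=3, col=0): c = -0.5600 + -1.5000i → escape time 2
(row=3, col=1): c = -0.3950 + -1.5000i → escape time 2
(row=3, col=2): c = -0.2300 + -1.5000i → escape time 2
(row=3, col=3): c = -0.0650 + -1.5000i → escape time 2
(row=3, col=4): c = 0.1000 + -1.5000i → escape time 2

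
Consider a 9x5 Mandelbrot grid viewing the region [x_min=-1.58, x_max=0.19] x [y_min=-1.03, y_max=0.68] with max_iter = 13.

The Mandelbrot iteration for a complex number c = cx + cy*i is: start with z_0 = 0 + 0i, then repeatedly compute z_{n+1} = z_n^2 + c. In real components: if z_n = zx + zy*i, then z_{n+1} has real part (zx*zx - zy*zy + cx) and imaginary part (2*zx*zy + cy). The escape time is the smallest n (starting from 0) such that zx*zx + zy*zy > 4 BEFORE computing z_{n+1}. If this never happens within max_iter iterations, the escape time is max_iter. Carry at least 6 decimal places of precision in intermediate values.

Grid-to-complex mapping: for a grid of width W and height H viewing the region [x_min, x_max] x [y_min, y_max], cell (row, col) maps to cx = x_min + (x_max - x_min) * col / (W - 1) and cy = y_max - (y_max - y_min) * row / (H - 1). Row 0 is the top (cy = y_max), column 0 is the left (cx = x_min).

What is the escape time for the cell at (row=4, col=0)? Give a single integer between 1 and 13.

Answer: 2

Derivation:
z_0 = 0 + 0i, c = -1.5800 + -1.0300i
Iter 1: z = -1.5800 + -1.0300i, |z|^2 = 3.5573
Iter 2: z = -0.1445 + 2.2248i, |z|^2 = 4.9706
Escaped at iteration 2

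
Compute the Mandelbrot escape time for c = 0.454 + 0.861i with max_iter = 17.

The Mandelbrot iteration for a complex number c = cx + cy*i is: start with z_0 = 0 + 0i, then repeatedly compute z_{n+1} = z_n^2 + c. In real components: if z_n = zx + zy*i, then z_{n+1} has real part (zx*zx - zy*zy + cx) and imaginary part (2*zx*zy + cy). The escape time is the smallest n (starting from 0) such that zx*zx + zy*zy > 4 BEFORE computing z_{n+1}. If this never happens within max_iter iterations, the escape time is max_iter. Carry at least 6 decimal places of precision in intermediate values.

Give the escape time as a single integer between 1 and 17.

z_0 = 0 + 0i, c = 0.4540 + 0.8610i
Iter 1: z = 0.4540 + 0.8610i, |z|^2 = 0.9474
Iter 2: z = -0.0812 + 1.6428i, |z|^2 = 2.7053
Iter 3: z = -2.2382 + 0.5942i, |z|^2 = 5.3624
Escaped at iteration 3

Answer: 3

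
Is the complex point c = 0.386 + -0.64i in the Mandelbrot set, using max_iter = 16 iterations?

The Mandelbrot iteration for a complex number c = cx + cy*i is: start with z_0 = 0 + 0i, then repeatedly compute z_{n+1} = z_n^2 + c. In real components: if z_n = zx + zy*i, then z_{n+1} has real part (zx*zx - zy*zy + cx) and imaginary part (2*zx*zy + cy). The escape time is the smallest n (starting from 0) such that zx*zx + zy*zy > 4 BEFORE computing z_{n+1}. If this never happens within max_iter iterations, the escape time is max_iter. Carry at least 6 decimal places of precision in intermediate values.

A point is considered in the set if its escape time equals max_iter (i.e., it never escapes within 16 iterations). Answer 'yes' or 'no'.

Answer: no

Derivation:
z_0 = 0 + 0i, c = 0.3860 + -0.6400i
Iter 1: z = 0.3860 + -0.6400i, |z|^2 = 0.5586
Iter 2: z = 0.1254 + -1.1341i, |z|^2 = 1.3019
Iter 3: z = -0.8844 + -0.9244i, |z|^2 = 1.6367
Iter 4: z = 0.3136 + 0.9951i, |z|^2 = 1.0887
Iter 5: z = -0.5059 + -0.0158i, |z|^2 = 0.2562
Iter 6: z = 0.6417 + -0.6240i, |z|^2 = 0.8012
Iter 7: z = 0.4084 + -1.4409i, |z|^2 = 2.2430
Iter 8: z = -1.5234 + -1.8168i, |z|^2 = 5.6218
Escaped at iteration 8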